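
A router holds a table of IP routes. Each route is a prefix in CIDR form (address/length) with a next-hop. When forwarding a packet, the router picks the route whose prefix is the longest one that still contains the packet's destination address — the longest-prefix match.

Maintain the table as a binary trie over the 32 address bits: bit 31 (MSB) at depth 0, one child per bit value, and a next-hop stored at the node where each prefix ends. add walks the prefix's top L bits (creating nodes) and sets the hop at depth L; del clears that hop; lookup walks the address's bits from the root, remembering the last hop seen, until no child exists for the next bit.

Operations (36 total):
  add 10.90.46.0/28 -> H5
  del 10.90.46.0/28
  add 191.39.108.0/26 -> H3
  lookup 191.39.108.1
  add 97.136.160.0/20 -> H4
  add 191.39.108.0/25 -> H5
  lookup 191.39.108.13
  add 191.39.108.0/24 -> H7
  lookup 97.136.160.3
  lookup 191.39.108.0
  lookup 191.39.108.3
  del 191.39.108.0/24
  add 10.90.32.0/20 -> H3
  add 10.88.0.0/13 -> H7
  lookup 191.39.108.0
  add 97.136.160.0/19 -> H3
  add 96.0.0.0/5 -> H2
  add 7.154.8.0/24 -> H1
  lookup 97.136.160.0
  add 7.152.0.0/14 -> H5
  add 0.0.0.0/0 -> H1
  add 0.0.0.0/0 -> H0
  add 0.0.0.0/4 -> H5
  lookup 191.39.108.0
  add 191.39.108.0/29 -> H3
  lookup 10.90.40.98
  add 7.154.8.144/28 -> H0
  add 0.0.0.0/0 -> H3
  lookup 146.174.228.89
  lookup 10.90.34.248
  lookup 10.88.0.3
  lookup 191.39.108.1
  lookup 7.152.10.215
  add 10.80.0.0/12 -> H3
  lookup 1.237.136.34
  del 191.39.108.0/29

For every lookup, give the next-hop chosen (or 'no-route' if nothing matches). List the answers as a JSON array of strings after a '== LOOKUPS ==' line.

Process each operation:
  add 10.90.46.0/28 -> H5 at depth 28
  - 10.90.46.0/28 clear@28
  add 191.39.108.0/26 -> H3 at depth 26
  lookup 191.39.108.1: bits 10111111001001110110110000 walk d0:-→d1:-→d2:-→d3:-→d4:-→d5:-→d6:-→d7:-→d8:-→d9:-→d10:-→d11:-→d12:-→d13:-→d14:-→d15:-→d16:-→d17:-→d18:-→d19:-→d20:-→d21:-→d22:-→d23:-→d24:-→d25:-→d26:H3 -> H3
  add 97.136.160.0/20 -> H4 at depth 20
  add 191.39.108.0/25 -> H5 at depth 25
  lookup 191.39.108.13: bits 10111111001001110110110000 walk d0:-→d1:-→d2:-→d3:-→d4:-→d5:-→d6:-→d7:-→d8:-→d9:-→d10:-→d11:-→d12:-→d13:-→d14:-→d15:-→d16:-→d17:-→d18:-→d19:-→d20:-→d21:-→d22:-→d23:-→d24:-→d25:H5→d26:H3 -> H3
  add 191.39.108.0/24 -> H7 at depth 24
  lookup 97.136.160.3: bits 01100001100010001010 walk d0:-→d1:-→d2:-→d3:-→d4:-→d5:-→d6:-→d7:-→d8:-→d9:-→d10:-→d11:-→d12:-→d13:-→d14:-→d15:-→d16:-→d17:-→d18:-→d19:-→d20:H4 -> H4
  lookup 191.39.108.0: bits 10111111001001110110110000 walk d0:-→d1:-→d2:-→d3:-→d4:-→d5:-→d6:-→d7:-→d8:-→d9:-→d10:-→d11:-→d12:-→d13:-→d14:-→d15:-→d16:-→d17:-→d18:-→d19:-→d20:-→d21:-→d22:-→d23:-→d24:H7→d25:H5→d26:H3 -> H3
  lookup 191.39.108.3: bits 10111111001001110110110000 walk d0:-→d1:-→d2:-→d3:-→d4:-→d5:-→d6:-→d7:-→d8:-→d9:-→d10:-→d11:-→d12:-→d13:-→d14:-→d15:-→d16:-→d17:-→d18:-→d19:-→d20:-→d21:-→d22:-→d23:-→d24:H7→d25:H5→d26:H3 -> H3
  - 191.39.108.0/24 clear@24
  add 10.90.32.0/20 -> H3 at depth 20
  add 10.88.0.0/13 -> H7 at depth 13
  lookup 191.39.108.0: bits 10111111001001110110110000 walk d0:-→d1:-→d2:-→d3:-→d4:-→d5:-→d6:-→d7:-→d8:-→d9:-→d10:-→d11:-→d12:-→d13:-→d14:-→d15:-→d16:-→d17:-→d18:-→d19:-→d20:-→d21:-→d22:-→d23:-→d24:-→d25:H5→d26:H3 -> H3
  add 97.136.160.0/19 -> H3 at depth 19
  add 96.0.0.0/5 -> H2 at depth 5
  add 7.154.8.0/24 -> H1 at depth 24
  lookup 97.136.160.0: bits 01100001100010001010 walk d0:-→d1:-→d2:-→d3:-→d4:-→d5:H2→d6:-→d7:-→d8:-→d9:-→d10:-→d11:-→d12:-→d13:-→d14:-→d15:-→d16:-→d17:-→d18:-→d19:H3→d20:H4 -> H4
  add 7.152.0.0/14 -> H5 at depth 14
  add 0.0.0.0/0 -> H1 at depth 0
  add 0.0.0.0/0 -> H0 at depth 0
  add 0.0.0.0/4 -> H5 at depth 4
  lookup 191.39.108.0: bits 10111111001001110110110000 walk d0:H0→d1:-→d2:-→d3:-→d4:-→d5:-→d6:-→d7:-→d8:-→d9:-→d10:-→d11:-→d12:-→d13:-→d14:-→d15:-→d16:-→d17:-→d18:-→d19:-→d20:-→d21:-→d22:-→d23:-→d24:-→d25:H5→d26:H3 -> H3
  add 191.39.108.0/29 -> H3 at depth 29
  lookup 10.90.40.98: bits 000010100101101000101 walk d0:H0→d1:-→d2:-→d3:-→d4:H5→d5:-→d6:-→d7:-→d8:-→d9:-→d10:-→d11:-→d12:-→d13:H7→d14:-→d15:-→d16:-→d17:-→d18:-→d19:-→d20:H3→d21:- -> H3
  add 7.154.8.144/28 -> H0 at depth 28
  add 0.0.0.0/0 -> H3 at depth 0
  lookup 146.174.228.89: bits 10 walk d0:H3→d1:-→d2:- -> H3
  lookup 10.90.34.248: bits 00001010010110100010 walk d0:H3→d1:-→d2:-→d3:-→d4:H5→d5:-→d6:-→d7:-→d8:-→d9:-→d10:-→d11:-→d12:-→d13:H7→d14:-→d15:-→d16:-→d17:-→d18:-→d19:-→d20:H3 -> H3
  lookup 10.88.0.3: bits 00001010010110 walk d0:H3→d1:-→d2:-→d3:-→d4:H5→d5:-→d6:-→d7:-→d8:-→d9:-→d10:-→d11:-→d12:-→d13:H7→d14:- -> H7
  lookup 191.39.108.1: bits 10111111001001110110110000000 walk d0:H3→d1:-→d2:-→d3:-→d4:-→d5:-→d6:-→d7:-→d8:-→d9:-→d10:-→d11:-→d12:-→d13:-→d14:-→d15:-→d16:-→d17:-→d18:-→d19:-→d20:-→d21:-→d22:-→d23:-→d24:-→d25:H5→d26:H3→d27:-→d28:-→d29:H3 -> H3
  lookup 7.152.10.215: bits 00000111100110 walk d0:H3→d1:-→d2:-→d3:-→d4:H5→d5:-→d6:-→d7:-→d8:-→d9:-→d10:-→d11:-→d12:-→d13:-→d14:H5 -> H5
  add 10.80.0.0/12 -> H3 at depth 12
  lookup 1.237.136.34: bits 00000 walk d0:H3→d1:-→d2:-→d3:-→d4:H5→d5:- -> H5
  - 191.39.108.0/29 clear@29

== LOOKUPS ==
["H3","H3","H4","H3","H3","H3","H4","H3","H3","H3","H3","H7","H3","H5","H5"]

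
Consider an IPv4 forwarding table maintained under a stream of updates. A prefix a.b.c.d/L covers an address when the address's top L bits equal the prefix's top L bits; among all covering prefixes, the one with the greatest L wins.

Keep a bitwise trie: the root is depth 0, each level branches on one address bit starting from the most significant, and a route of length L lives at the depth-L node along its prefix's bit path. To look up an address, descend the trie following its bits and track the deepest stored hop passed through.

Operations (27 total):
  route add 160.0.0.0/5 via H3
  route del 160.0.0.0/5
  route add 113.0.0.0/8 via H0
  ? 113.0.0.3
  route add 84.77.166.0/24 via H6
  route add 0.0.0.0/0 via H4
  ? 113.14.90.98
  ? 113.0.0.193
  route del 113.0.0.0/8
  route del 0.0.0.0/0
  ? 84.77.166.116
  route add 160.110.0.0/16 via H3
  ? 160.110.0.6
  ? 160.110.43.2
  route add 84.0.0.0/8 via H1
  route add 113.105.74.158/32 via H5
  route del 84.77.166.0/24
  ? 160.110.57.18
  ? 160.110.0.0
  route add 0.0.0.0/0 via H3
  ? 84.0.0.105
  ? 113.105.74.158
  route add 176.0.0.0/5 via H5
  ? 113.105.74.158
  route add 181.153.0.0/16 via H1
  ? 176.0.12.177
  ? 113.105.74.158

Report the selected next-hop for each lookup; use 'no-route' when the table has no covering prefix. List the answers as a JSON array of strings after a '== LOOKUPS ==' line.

Apply in order:
  + 160.0.0.0/5 (H3) depth=5
  - 160.0.0.0/5 clear@5
  + 113.0.0.0/8 (H0) depth=8
  lookup 113.0.0.3: bits 01110001 walk d0:-→d1:-→d2:-→d3:-→d4:-→d5:-→d6:-→d7:-→d8:H0 -> H0
  + 84.77.166.0/24 (H6) depth=24
  + 0.0.0.0/0 (H4) depth=0
  lookup 113.14.90.98: bits 01110001 walk d0:H4→d1:-→d2:-→d3:-→d4:-→d5:-→d6:-→d7:-→d8:H0 -> H0
  lookup 113.0.0.193: bits 01110001 walk d0:H4→d1:-→d2:-→d3:-→d4:-→d5:-→d6:-→d7:-→d8:H0 -> H0
  - 113.0.0.0/8 clear@8
  - 0.0.0.0/0 clear@0
  lookup 84.77.166.116: bits 010101000100110110100110 walk d0:-→d1:-→d2:-→d3:-→d4:-→d5:-→d6:-→d7:-→d8:-→d9:-→d10:-→d11:-→d12:-→d13:-→d14:-→d15:-→d16:-→d17:-→d18:-→d19:-→d20:-→d21:-→d22:-→d23:-→d24:H6 -> H6
  + 160.110.0.0/16 (H3) depth=16
  lookup 160.110.0.6: bits 1010000001101110 walk d0:-→d1:-→d2:-→d3:-→d4:-→d5:-→d6:-→d7:-→d8:-→d9:-→d10:-→d11:-→d12:-→d13:-→d14:-→d15:-→d16:H3 -> H3
  lookup 160.110.43.2: bits 1010000001101110 walk d0:-→d1:-→d2:-→d3:-→d4:-→d5:-→d6:-→d7:-→d8:-→d9:-→d10:-→d11:-→d12:-→d13:-→d14:-→d15:-→d16:H3 -> H3
  + 84.0.0.0/8 (H1) depth=8
  + 113.105.74.158/32 (H5) depth=32
  - 84.77.166.0/24 clear@24
  lookup 160.110.57.18: bits 1010000001101110 walk d0:-→d1:-→d2:-→d3:-→d4:-→d5:-→d6:-→d7:-→d8:-→d9:-→d10:-→d11:-→d12:-→d13:-→d14:-→d15:-→d16:H3 -> H3
  lookup 160.110.0.0: bits 1010000001101110 walk d0:-→d1:-→d2:-→d3:-→d4:-→d5:-→d6:-→d7:-→d8:-→d9:-→d10:-→d11:-→d12:-→d13:-→d14:-→d15:-→d16:H3 -> H3
  + 0.0.0.0/0 (H3) depth=0
  lookup 84.0.0.105: bits 010101000 walk d0:H3→d1:-→d2:-→d3:-→d4:-→d5:-→d6:-→d7:-→d8:H1→d9:- -> H1
  lookup 113.105.74.158: bits 01110001011010010100101010011110 walk d0:H3→d1:-→d2:-→d3:-→d4:-→d5:-→d6:-→d7:-→d8:-→d9:-→d10:-→d11:-→d12:-→d13:-→d14:-→d15:-→d16:-→d17:-→d18:-→d19:-→d20:-→d21:-→d22:-→d23:-→d24:-→d25:-→d26:-→d27:-→d28:-→d29:-→d30:-→d31:-→d32:H5 -> H5
  + 176.0.0.0/5 (H5) depth=5
  lookup 113.105.74.158: bits 01110001011010010100101010011110 walk d0:H3→d1:-→d2:-→d3:-→d4:-→d5:-→d6:-→d7:-→d8:-→d9:-→d10:-→d11:-→d12:-→d13:-→d14:-→d15:-→d16:-→d17:-→d18:-→d19:-→d20:-→d21:-→d22:-→d23:-→d24:-→d25:-→d26:-→d27:-→d28:-→d29:-→d30:-→d31:-→d32:H5 -> H5
  + 181.153.0.0/16 (H1) depth=16
  lookup 176.0.12.177: bits 10110 walk d0:H3→d1:-→d2:-→d3:-→d4:-→d5:H5 -> H5
  lookup 113.105.74.158: bits 01110001011010010100101010011110 walk d0:H3→d1:-→d2:-→d3:-→d4:-→d5:-→d6:-→d7:-→d8:-→d9:-→d10:-→d11:-→d12:-→d13:-→d14:-→d15:-→d16:-→d17:-→d18:-→d19:-→d20:-→d21:-→d22:-→d23:-→d24:-→d25:-→d26:-→d27:-→d28:-→d29:-→d30:-→d31:-→d32:H5 -> H5

== LOOKUPS ==
["H0","H0","H0","H6","H3","H3","H3","H3","H1","H5","H5","H5","H5"]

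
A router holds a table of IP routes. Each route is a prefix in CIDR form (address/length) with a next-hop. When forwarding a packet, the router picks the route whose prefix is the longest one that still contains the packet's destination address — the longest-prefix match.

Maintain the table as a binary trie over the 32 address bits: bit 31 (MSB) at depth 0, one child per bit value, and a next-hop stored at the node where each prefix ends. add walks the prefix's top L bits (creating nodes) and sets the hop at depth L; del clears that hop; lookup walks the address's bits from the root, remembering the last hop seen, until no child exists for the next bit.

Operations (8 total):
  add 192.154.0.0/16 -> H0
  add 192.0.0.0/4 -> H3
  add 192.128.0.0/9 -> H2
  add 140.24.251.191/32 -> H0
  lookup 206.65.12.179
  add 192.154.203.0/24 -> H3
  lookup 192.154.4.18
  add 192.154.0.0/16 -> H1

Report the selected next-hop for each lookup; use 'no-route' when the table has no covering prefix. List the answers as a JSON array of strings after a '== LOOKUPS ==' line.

Apply in order:
  add 192.154.0.0/16 -> H0 at depth 16
  add 192.0.0.0/4 -> H3 at depth 4
  add 192.128.0.0/9 -> H2 at depth 9
  add 140.24.251.191/32 -> H0 at depth 32
  ? 206.65.12.179  path d0:-→d1:-→d2:-→d3:-→d4:H3  best=H3
  add 192.154.203.0/24 -> H3 at depth 24
  ? 192.154.4.18  path d0:-→d1:-→d2:-→d3:-→d4:H3→d5:-→d6:-→d7:-→d8:-→d9:H2→d10:-→d11:-→d12:-→d13:-→d14:-→d15:-→d16:H0  best=H0
  add 192.154.0.0/16 -> H1 at depth 16

== LOOKUPS ==
["H3","H0"]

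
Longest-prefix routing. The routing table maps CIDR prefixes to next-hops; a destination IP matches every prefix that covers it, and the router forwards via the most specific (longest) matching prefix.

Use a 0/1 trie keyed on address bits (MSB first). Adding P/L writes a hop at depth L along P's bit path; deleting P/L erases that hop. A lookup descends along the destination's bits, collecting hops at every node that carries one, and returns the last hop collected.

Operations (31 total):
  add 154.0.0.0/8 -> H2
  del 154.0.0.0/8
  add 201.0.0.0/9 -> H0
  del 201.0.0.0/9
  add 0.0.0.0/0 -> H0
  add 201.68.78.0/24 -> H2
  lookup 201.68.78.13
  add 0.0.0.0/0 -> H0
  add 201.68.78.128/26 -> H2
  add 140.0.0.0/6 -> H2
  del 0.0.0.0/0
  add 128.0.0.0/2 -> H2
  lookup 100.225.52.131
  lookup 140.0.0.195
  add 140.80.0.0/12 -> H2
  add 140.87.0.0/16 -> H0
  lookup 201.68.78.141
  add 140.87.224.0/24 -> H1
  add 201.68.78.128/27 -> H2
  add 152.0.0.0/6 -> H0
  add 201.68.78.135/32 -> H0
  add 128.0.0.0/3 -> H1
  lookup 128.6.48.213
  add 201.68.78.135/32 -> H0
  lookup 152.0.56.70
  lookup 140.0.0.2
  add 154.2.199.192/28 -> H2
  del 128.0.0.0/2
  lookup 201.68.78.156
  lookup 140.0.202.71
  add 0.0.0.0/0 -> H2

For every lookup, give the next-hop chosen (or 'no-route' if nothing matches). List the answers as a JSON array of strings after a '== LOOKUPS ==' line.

Apply in order:
  add 154.0.0.0/8 -> H2 at depth 8
  del 154.0.0.0/8 (clear depth 8)
  add 201.0.0.0/9 -> H0 at depth 9
  del 201.0.0.0/9 (clear depth 9)
  add 0.0.0.0/0 -> H0 at depth 0
  add 201.68.78.0/24 -> H2 at depth 24
  lookup 201.68.78.13: bits 110010010100010001001110 walk d0:H0→d1:-→d2:-→d3:-→d4:-→d5:-→d6:-→d7:-→d8:-→d9:-→d10:-→d11:-→d12:-→d13:-→d14:-→d15:-→d16:-→d17:-→d18:-→d19:-→d20:-→d21:-→d22:-→d23:-→d24:H2 -> H2
  add 0.0.0.0/0 -> H0 at depth 0
  add 201.68.78.128/26 -> H2 at depth 26
  add 140.0.0.0/6 -> H2 at depth 6
  del 0.0.0.0/0 (clear depth 0)
  add 128.0.0.0/2 -> H2 at depth 2
  lookup 100.225.52.131: bits ε walk d0:- -> no-route
  lookup 140.0.0.195: bits 100011 walk d0:-→d1:-→d2:H2→d3:-→d4:-→d5:-→d6:H2 -> H2
  add 140.80.0.0/12 -> H2 at depth 12
  add 140.87.0.0/16 -> H0 at depth 16
  lookup 201.68.78.141: bits 11001001010001000100111010 walk d0:-→d1:-→d2:-→d3:-→d4:-→d5:-→d6:-→d7:-→d8:-→d9:-→d10:-→d11:-→d12:-→d13:-→d14:-→d15:-→d16:-→d17:-→d18:-→d19:-→d20:-→d21:-→d22:-→d23:-→d24:H2→d25:-→d26:H2 -> H2
  add 140.87.224.0/24 -> H1 at depth 24
  add 201.68.78.128/27 -> H2 at depth 27
  add 152.0.0.0/6 -> H0 at depth 6
  add 201.68.78.135/32 -> H0 at depth 32
  add 128.0.0.0/3 -> H1 at depth 3
  lookup 128.6.48.213: bits 1000 walk d0:-→d1:-→d2:H2→d3:H1→d4:- -> H1
  add 201.68.78.135/32 -> H0 at depth 32
  lookup 152.0.56.70: bits 100110 walk d0:-→d1:-→d2:H2→d3:H1→d4:-→d5:-→d6:H0 -> H0
  lookup 140.0.0.2: bits 100011000 walk d0:-→d1:-→d2:H2→d3:H1→d4:-→d5:-→d6:H2→d7:-→d8:-→d9:- -> H2
  add 154.2.199.192/28 -> H2 at depth 28
  del 128.0.0.0/2 (clear depth 2)
  lookup 201.68.78.156: bits 110010010100010001001110100 walk d0:-→d1:-→d2:-→d3:-→d4:-→d5:-→d6:-→d7:-→d8:-→d9:-→d10:-→d11:-→d12:-→d13:-→d14:-→d15:-→d16:-→d17:-→d18:-→d19:-→d20:-→d21:-→d22:-→d23:-→d24:H2→d25:-→d26:H2→d27:H2 -> H2
  lookup 140.0.202.71: bits 100011000 walk d0:-→d1:-→d2:-→d3:H1→d4:-→d5:-→d6:H2→d7:-→d8:-→d9:- -> H2
  add 0.0.0.0/0 -> H2 at depth 0

== LOOKUPS ==
["H2","no-route","H2","H2","H1","H0","H2","H2","H2"]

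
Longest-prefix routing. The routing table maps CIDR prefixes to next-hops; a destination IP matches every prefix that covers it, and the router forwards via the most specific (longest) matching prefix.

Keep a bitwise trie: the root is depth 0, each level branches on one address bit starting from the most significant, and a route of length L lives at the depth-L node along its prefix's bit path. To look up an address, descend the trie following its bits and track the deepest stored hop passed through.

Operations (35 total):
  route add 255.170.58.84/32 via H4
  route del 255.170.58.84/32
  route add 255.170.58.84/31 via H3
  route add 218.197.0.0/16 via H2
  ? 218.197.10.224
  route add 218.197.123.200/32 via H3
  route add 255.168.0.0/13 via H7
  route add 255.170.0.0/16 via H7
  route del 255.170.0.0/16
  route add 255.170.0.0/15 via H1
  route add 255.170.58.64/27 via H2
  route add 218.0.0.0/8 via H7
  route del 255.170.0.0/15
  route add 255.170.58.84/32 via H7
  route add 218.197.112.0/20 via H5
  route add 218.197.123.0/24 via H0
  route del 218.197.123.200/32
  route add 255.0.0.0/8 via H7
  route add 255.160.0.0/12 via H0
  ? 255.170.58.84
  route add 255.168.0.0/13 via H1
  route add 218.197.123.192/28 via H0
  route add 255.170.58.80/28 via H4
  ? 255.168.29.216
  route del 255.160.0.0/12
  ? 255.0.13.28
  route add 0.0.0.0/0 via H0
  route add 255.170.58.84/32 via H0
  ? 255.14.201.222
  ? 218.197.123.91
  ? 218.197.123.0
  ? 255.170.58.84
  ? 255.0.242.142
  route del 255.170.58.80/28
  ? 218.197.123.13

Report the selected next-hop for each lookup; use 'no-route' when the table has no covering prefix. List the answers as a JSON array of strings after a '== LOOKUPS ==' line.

Process each operation:
  add 255.170.58.84/32 -> H4 at depth 32
  - 255.170.58.84/32 clear@32
  add 255.170.58.84/31 -> H3 at depth 31
  add 218.197.0.0/16 -> H2 at depth 16
  ? 218.197.10.224  path d0:-→d1:-→d2:-→d3:-→d4:-→d5:-→d6:-→d7:-→d8:-→d9:-→d10:-→d11:-→d12:-→d13:-→d14:-→d15:-→d16:H2  best=H2
  add 218.197.123.200/32 -> H3 at depth 32
  add 255.168.0.0/13 -> H7 at depth 13
  add 255.170.0.0/16 -> H7 at depth 16
  - 255.170.0.0/16 clear@16
  add 255.170.0.0/15 -> H1 at depth 15
  add 255.170.58.64/27 -> H2 at depth 27
  add 218.0.0.0/8 -> H7 at depth 8
  - 255.170.0.0/15 clear@15
  add 255.170.58.84/32 -> H7 at depth 32
  add 218.197.112.0/20 -> H5 at depth 20
  add 218.197.123.0/24 -> H0 at depth 24
  - 218.197.123.200/32 clear@32
  add 255.0.0.0/8 -> H7 at depth 8
  add 255.160.0.0/12 -> H0 at depth 12
  ? 255.170.58.84  path d0:-→d1:-→d2:-→d3:-→d4:-→d5:-→d6:-→d7:-→d8:H7→d9:-→d10:-→d11:-→d12:H0→d13:H7→d14:-→d15:-→d16:-→d17:-→d18:-→d19:-→d20:-→d21:-→d22:-→d23:-→d24:-→d25:-→d26:-→d27:H2→d28:-→d29:-→d30:-→d31:H3→d32:H7  best=H7
  add 255.168.0.0/13 -> H1 at depth 13
  add 218.197.123.192/28 -> H0 at depth 28
  add 255.170.58.80/28 -> H4 at depth 28
  ? 255.168.29.216  path d0:-→d1:-→d2:-→d3:-→d4:-→d5:-→d6:-→d7:-→d8:H7→d9:-→d10:-→d11:-→d12:H0→d13:H1→d14:-  best=H1
  - 255.160.0.0/12 clear@12
  ? 255.0.13.28  path d0:-→d1:-→d2:-→d3:-→d4:-→d5:-→d6:-→d7:-→d8:H7  best=H7
  add 0.0.0.0/0 -> H0 at depth 0
  add 255.170.58.84/32 -> H0 at depth 32
  ? 255.14.201.222  path d0:H0→d1:-→d2:-→d3:-→d4:-→d5:-→d6:-→d7:-→d8:H7  best=H7
  ? 218.197.123.91  path d0:H0→d1:-→d2:-→d3:-→d4:-→d5:-→d6:-→d7:-→d8:H7→d9:-→d10:-→d11:-→d12:-→d13:-→d14:-→d15:-→d16:H2→d17:-→d18:-→d19:-→d20:H5→d21:-→d22:-→d23:-→d24:H0  best=H0
  ? 218.197.123.0  path d0:H0→d1:-→d2:-→d3:-→d4:-→d5:-→d6:-→d7:-→d8:H7→d9:-→d10:-→d11:-→d12:-→d13:-→d14:-→d15:-→d16:H2→d17:-→d18:-→d19:-→d20:H5→d21:-→d22:-→d23:-→d24:H0  best=H0
  ? 255.170.58.84  path d0:H0→d1:-→d2:-→d3:-→d4:-→d5:-→d6:-→d7:-→d8:H7→d9:-→d10:-→d11:-→d12:-→d13:H1→d14:-→d15:-→d16:-→d17:-→d18:-→d19:-→d20:-→d21:-→d22:-→d23:-→d24:-→d25:-→d26:-→d27:H2→d28:H4→d29:-→d30:-→d31:H3→d32:H0  best=H0
  ? 255.0.242.142  path d0:H0→d1:-→d2:-→d3:-→d4:-→d5:-→d6:-→d7:-→d8:H7  best=H7
  - 255.170.58.80/28 clear@28
  ? 218.197.123.13  path d0:H0→d1:-→d2:-→d3:-→d4:-→d5:-→d6:-→d7:-→d8:H7→d9:-→d10:-→d11:-→d12:-→d13:-→d14:-→d15:-→d16:H2→d17:-→d18:-→d19:-→d20:H5→d21:-→d22:-→d23:-→d24:H0  best=H0

== LOOKUPS ==
["H2","H7","H1","H7","H7","H0","H0","H0","H7","H0"]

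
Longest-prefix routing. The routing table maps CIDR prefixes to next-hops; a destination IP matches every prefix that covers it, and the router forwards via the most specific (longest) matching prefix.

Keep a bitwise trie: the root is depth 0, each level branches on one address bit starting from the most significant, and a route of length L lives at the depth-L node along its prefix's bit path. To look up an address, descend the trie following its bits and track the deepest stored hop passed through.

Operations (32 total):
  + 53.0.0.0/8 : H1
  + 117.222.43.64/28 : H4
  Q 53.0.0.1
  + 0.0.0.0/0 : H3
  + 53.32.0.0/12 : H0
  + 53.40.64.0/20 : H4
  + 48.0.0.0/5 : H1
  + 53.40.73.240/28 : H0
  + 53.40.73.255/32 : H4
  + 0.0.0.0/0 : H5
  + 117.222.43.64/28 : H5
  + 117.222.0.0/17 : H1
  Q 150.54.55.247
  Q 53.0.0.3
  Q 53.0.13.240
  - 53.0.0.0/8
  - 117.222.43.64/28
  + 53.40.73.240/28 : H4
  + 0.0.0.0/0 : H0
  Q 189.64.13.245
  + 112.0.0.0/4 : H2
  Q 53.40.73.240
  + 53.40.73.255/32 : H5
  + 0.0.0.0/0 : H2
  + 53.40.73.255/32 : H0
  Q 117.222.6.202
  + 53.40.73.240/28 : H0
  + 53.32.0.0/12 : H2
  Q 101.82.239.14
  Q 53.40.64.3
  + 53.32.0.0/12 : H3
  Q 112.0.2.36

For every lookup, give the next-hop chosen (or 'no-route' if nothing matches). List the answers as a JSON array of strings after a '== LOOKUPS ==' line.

Process each operation:
  + 53.0.0.0/8 (H1) depth=8
  + 117.222.43.64/28 (H4) depth=28
  Q 53.0.0.1: descend 00110101 ; hops seen [H1] ; pick H1
  + 0.0.0.0/0 (H3) depth=0
  + 53.32.0.0/12 (H0) depth=12
  + 53.40.64.0/20 (H4) depth=20
  + 48.0.0.0/5 (H1) depth=5
  + 53.40.73.240/28 (H0) depth=28
  + 53.40.73.255/32 (H4) depth=32
  + 0.0.0.0/0 (H5) depth=0
  + 117.222.43.64/28 (H5) depth=28
  + 117.222.0.0/17 (H1) depth=17
  Q 150.54.55.247: descend ε ; hops seen [H5] ; pick H5
  Q 53.0.0.3: descend 0011010100 ; hops seen [H5,H1,H1] ; pick H1
  Q 53.0.13.240: descend 0011010100 ; hops seen [H5,H1,H1] ; pick H1
  del 53.0.0.0/8 (clear depth 8)
  del 117.222.43.64/28 (clear depth 28)
  + 53.40.73.240/28 (H4) depth=28
  + 0.0.0.0/0 (H0) depth=0
  Q 189.64.13.245: descend ε ; hops seen [H0] ; pick H0
  + 112.0.0.0/4 (H2) depth=4
  Q 53.40.73.240: descend 0011010100101000010010011111 ; hops seen [H0,H1,H0,H4,H4] ; pick H4
  + 53.40.73.255/32 (H5) depth=32
  + 0.0.0.0/0 (H2) depth=0
  + 53.40.73.255/32 (H0) depth=32
  Q 117.222.6.202: descend 011101011101111000 ; hops seen [H2,H2,H1] ; pick H1
  + 53.40.73.240/28 (H0) depth=28
  + 53.32.0.0/12 (H2) depth=12
  Q 101.82.239.14: descend 011 ; hops seen [H2] ; pick H2
  Q 53.40.64.3: descend 00110101001010000100 ; hops seen [H2,H1,H2,H4] ; pick H4
  + 53.32.0.0/12 (H3) depth=12
  Q 112.0.2.36: descend 01110 ; hops seen [H2,H2] ; pick H2

== LOOKUPS ==
["H1","H5","H1","H1","H0","H4","H1","H2","H4","H2"]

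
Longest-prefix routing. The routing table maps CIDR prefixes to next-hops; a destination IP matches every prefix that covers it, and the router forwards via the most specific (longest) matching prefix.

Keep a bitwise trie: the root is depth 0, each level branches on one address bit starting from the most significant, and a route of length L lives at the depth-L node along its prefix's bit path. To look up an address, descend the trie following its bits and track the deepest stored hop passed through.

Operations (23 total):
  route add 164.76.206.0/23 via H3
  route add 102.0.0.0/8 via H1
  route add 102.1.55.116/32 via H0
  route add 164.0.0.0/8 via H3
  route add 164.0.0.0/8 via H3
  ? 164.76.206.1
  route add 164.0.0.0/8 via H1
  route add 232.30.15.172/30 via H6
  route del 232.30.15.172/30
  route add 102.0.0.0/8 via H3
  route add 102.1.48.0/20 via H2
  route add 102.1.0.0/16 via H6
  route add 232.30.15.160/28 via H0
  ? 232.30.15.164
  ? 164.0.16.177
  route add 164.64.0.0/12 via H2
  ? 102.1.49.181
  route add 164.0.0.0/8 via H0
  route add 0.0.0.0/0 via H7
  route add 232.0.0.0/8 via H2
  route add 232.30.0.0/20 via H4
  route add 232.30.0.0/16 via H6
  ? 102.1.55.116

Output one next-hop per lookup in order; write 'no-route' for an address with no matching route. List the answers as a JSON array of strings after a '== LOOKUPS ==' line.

Apply in order:
  add 164.76.206.0/23 -> H3 at depth 23
  add 102.0.0.0/8 -> H1 at depth 8
  add 102.1.55.116/32 -> H0 at depth 32
  add 164.0.0.0/8 -> H3 at depth 8
  add 164.0.0.0/8 -> H3 at depth 8
  ? 164.76.206.1  path d0:-→d1:-→d2:-→d3:-→d4:-→d5:-→d6:-→d7:-→d8:H3→d9:-→d10:-→d11:-→d12:-→d13:-→d14:-→d15:-→d16:-→d17:-→d18:-→d19:-→d20:-→d21:-→d22:-→d23:H3  best=H3
  add 164.0.0.0/8 -> H1 at depth 8
  add 232.30.15.172/30 -> H6 at depth 30
  del 232.30.15.172/30 (clear depth 30)
  add 102.0.0.0/8 -> H3 at depth 8
  add 102.1.48.0/20 -> H2 at depth 20
  add 102.1.0.0/16 -> H6 at depth 16
  add 232.30.15.160/28 -> H0 at depth 28
  ? 232.30.15.164  path d0:-→d1:-→d2:-→d3:-→d4:-→d5:-→d6:-→d7:-→d8:-→d9:-→d10:-→d11:-→d12:-→d13:-→d14:-→d15:-→d16:-→d17:-→d18:-→d19:-→d20:-→d21:-→d22:-→d23:-→d24:-→d25:-→d26:-→d27:-→d28:H0  best=H0
  ? 164.0.16.177  path d0:-→d1:-→d2:-→d3:-→d4:-→d5:-→d6:-→d7:-→d8:H1→d9:-  best=H1
  add 164.64.0.0/12 -> H2 at depth 12
  ? 102.1.49.181  path d0:-→d1:-→d2:-→d3:-→d4:-→d5:-→d6:-→d7:-→d8:H3→d9:-→d10:-→d11:-→d12:-→d13:-→d14:-→d15:-→d16:H6→d17:-→d18:-→d19:-→d20:H2→d21:-  best=H2
  add 164.0.0.0/8 -> H0 at depth 8
  add 0.0.0.0/0 -> H7 at depth 0
  add 232.0.0.0/8 -> H2 at depth 8
  add 232.30.0.0/20 -> H4 at depth 20
  add 232.30.0.0/16 -> H6 at depth 16
  ? 102.1.55.116  path d0:H7→d1:-→d2:-→d3:-→d4:-→d5:-→d6:-→d7:-→d8:H3→d9:-→d10:-→d11:-→d12:-→d13:-→d14:-→d15:-→d16:H6→d17:-→d18:-→d19:-→d20:H2→d21:-→d22:-→d23:-→d24:-→d25:-→d26:-→d27:-→d28:-→d29:-→d30:-→d31:-→d32:H0  best=H0

== LOOKUPS ==
["H3","H0","H1","H2","H0"]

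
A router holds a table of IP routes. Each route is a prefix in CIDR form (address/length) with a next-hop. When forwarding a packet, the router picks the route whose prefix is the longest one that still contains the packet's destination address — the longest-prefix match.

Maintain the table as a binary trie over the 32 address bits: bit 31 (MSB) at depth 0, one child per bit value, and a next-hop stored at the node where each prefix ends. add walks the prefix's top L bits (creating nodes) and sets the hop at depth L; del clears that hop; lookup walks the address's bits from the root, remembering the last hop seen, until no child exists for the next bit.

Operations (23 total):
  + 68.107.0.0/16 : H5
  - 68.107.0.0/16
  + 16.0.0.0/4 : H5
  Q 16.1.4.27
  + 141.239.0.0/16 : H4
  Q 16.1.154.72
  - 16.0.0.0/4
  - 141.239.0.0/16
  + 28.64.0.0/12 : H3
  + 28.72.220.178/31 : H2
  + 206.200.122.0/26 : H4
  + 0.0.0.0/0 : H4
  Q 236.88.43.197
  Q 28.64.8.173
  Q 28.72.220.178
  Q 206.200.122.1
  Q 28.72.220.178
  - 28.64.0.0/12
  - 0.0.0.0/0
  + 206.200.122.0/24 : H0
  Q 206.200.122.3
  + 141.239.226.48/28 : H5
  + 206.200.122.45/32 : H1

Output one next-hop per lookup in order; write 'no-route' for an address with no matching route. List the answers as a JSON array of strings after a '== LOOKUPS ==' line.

Trace:
  add 68.107.0.0/16 -> H5 at depth 16
  - 68.107.0.0/16 clear@16
  add 16.0.0.0/4 -> H5 at depth 4
  ? 16.1.4.27  path d0:-→d1:-→d2:-→d3:-→d4:H5  best=H5
  add 141.239.0.0/16 -> H4 at depth 16
  ? 16.1.154.72  path d0:-→d1:-→d2:-→d3:-→d4:H5  best=H5
  - 16.0.0.0/4 clear@4
  - 141.239.0.0/16 clear@16
  add 28.64.0.0/12 -> H3 at depth 12
  add 28.72.220.178/31 -> H2 at depth 31
  add 206.200.122.0/26 -> H4 at depth 26
  add 0.0.0.0/0 -> H4 at depth 0
  ? 236.88.43.197  path d0:H4→d1:-→d2:-  best=H4
  ? 28.64.8.173  path d0:H4→d1:-→d2:-→d3:-→d4:-→d5:-→d6:-→d7:-→d8:-→d9:-→d10:-→d11:-→d12:H3  best=H3
  ? 28.72.220.178  path d0:H4→d1:-→d2:-→d3:-→d4:-→d5:-→d6:-→d7:-→d8:-→d9:-→d10:-→d11:-→d12:H3→d13:-→d14:-→d15:-→d16:-→d17:-→d18:-→d19:-→d20:-→d21:-→d22:-→d23:-→d24:-→d25:-→d26:-→d27:-→d28:-→d29:-→d30:-→d31:H2  best=H2
  ? 206.200.122.1  path d0:H4→d1:-→d2:-→d3:-→d4:-→d5:-→d6:-→d7:-→d8:-→d9:-→d10:-→d11:-→d12:-→d13:-→d14:-→d15:-→d16:-→d17:-→d18:-→d19:-→d20:-→d21:-→d22:-→d23:-→d24:-→d25:-→d26:H4  best=H4
  ? 28.72.220.178  path d0:H4→d1:-→d2:-→d3:-→d4:-→d5:-→d6:-→d7:-→d8:-→d9:-→d10:-→d11:-→d12:H3→d13:-→d14:-→d15:-→d16:-→d17:-→d18:-→d19:-→d20:-→d21:-→d22:-→d23:-→d24:-→d25:-→d26:-→d27:-→d28:-→d29:-→d30:-→d31:H2  best=H2
  - 28.64.0.0/12 clear@12
  - 0.0.0.0/0 clear@0
  add 206.200.122.0/24 -> H0 at depth 24
  ? 206.200.122.3  path d0:-→d1:-→d2:-→d3:-→d4:-→d5:-→d6:-→d7:-→d8:-→d9:-→d10:-→d11:-→d12:-→d13:-→d14:-→d15:-→d16:-→d17:-→d18:-→d19:-→d20:-→d21:-→d22:-→d23:-→d24:H0→d25:-→d26:H4  best=H4
  add 141.239.226.48/28 -> H5 at depth 28
  add 206.200.122.45/32 -> H1 at depth 32

== LOOKUPS ==
["H5","H5","H4","H3","H2","H4","H2","H4"]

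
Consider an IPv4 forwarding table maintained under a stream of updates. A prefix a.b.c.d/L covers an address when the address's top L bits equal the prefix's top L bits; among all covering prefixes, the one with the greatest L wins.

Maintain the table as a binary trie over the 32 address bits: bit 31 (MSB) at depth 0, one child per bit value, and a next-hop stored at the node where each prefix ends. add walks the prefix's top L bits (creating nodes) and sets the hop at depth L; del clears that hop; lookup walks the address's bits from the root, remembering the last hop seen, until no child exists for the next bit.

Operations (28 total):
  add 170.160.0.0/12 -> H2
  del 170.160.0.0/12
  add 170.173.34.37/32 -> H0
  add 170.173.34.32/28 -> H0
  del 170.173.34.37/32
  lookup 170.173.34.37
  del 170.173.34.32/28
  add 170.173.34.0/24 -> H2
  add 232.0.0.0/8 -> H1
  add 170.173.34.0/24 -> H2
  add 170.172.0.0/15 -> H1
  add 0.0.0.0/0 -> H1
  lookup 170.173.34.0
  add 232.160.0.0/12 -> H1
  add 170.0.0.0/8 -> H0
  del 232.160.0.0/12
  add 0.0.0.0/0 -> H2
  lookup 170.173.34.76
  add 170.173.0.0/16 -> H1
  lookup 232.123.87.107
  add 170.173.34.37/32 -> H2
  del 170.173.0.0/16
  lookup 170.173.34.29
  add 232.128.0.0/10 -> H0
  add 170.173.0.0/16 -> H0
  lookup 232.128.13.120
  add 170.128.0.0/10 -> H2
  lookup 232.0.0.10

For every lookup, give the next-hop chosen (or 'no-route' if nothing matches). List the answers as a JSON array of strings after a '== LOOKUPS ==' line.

Trace:
  + 170.160.0.0/12 (H2) depth=12
  - 170.160.0.0/12 clear@12
  + 170.173.34.37/32 (H0) depth=32
  + 170.173.34.32/28 (H0) depth=28
  - 170.173.34.37/32 clear@32
  lookup 170.173.34.37: bits 10101010101011010010001000100101 walk d0:-→d1:-→d2:-→d3:-→d4:-→d5:-→d6:-→d7:-→d8:-→d9:-→d10:-→d11:-→d12:-→d13:-→d14:-→d15:-→d16:-→d17:-→d18:-→d19:-→d20:-→d21:-→d22:-→d23:-→d24:-→d25:-→d26:-→d27:-→d28:H0→d29:-→d30:-→d31:-→d32:- -> H0
  - 170.173.34.32/28 clear@28
  + 170.173.34.0/24 (H2) depth=24
  + 232.0.0.0/8 (H1) depth=8
  + 170.173.34.0/24 (H2) depth=24
  + 170.172.0.0/15 (H1) depth=15
  + 0.0.0.0/0 (H1) depth=0
  lookup 170.173.34.0: bits 10101010101011010010001000 walk d0:H1→d1:-→d2:-→d3:-→d4:-→d5:-→d6:-→d7:-→d8:-→d9:-→d10:-→d11:-→d12:-→d13:-→d14:-→d15:H1→d16:-→d17:-→d18:-→d19:-→d20:-→d21:-→d22:-→d23:-→d24:H2→d25:-→d26:- -> H2
  + 232.160.0.0/12 (H1) depth=12
  + 170.0.0.0/8 (H0) depth=8
  - 232.160.0.0/12 clear@12
  + 0.0.0.0/0 (H2) depth=0
  lookup 170.173.34.76: bits 1010101010101101001000100 walk d0:H2→d1:-→d2:-→d3:-→d4:-→d5:-→d6:-→d7:-→d8:H0→d9:-→d10:-→d11:-→d12:-→d13:-→d14:-→d15:H1→d16:-→d17:-→d18:-→d19:-→d20:-→d21:-→d22:-→d23:-→d24:H2→d25:- -> H2
  + 170.173.0.0/16 (H1) depth=16
  lookup 232.123.87.107: bits 11101000 walk d0:H2→d1:-→d2:-→d3:-→d4:-→d5:-→d6:-→d7:-→d8:H1 -> H1
  + 170.173.34.37/32 (H2) depth=32
  - 170.173.0.0/16 clear@16
  lookup 170.173.34.29: bits 10101010101011010010001000 walk d0:H2→d1:-→d2:-→d3:-→d4:-→d5:-→d6:-→d7:-→d8:H0→d9:-→d10:-→d11:-→d12:-→d13:-→d14:-→d15:H1→d16:-→d17:-→d18:-→d19:-→d20:-→d21:-→d22:-→d23:-→d24:H2→d25:-→d26:- -> H2
  + 232.128.0.0/10 (H0) depth=10
  + 170.173.0.0/16 (H0) depth=16
  lookup 232.128.13.120: bits 1110100010 walk d0:H2→d1:-→d2:-→d3:-→d4:-→d5:-→d6:-→d7:-→d8:H1→d9:-→d10:H0 -> H0
  + 170.128.0.0/10 (H2) depth=10
  lookup 232.0.0.10: bits 11101000 walk d0:H2→d1:-→d2:-→d3:-→d4:-→d5:-→d6:-→d7:-→d8:H1 -> H1

== LOOKUPS ==
["H0","H2","H2","H1","H2","H0","H1"]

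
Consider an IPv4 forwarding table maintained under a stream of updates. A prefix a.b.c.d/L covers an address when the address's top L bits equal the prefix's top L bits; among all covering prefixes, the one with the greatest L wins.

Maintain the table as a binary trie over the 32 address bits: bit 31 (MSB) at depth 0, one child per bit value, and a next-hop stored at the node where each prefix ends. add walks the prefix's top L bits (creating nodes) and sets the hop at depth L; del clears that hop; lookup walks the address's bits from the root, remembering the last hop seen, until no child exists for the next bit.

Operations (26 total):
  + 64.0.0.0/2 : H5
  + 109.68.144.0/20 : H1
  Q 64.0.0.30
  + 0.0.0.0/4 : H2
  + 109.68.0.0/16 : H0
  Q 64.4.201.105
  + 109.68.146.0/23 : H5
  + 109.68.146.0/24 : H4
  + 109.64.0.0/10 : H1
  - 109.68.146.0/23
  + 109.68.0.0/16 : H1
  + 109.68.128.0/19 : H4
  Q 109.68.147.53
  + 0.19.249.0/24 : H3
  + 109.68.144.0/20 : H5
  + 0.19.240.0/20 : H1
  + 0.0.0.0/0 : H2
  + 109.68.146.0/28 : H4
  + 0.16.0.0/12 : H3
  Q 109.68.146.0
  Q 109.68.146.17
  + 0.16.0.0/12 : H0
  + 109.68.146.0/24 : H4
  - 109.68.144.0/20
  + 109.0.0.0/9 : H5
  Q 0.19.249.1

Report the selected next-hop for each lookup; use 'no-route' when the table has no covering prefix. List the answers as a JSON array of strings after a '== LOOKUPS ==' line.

Trace:
  add 64.0.0.0/2 -> H5 at depth 2
  add 109.68.144.0/20 -> H1 at depth 20
  lookup 64.0.0.30: bits 01 walk d0:-→d1:-→d2:H5 -> H5
  add 0.0.0.0/4 -> H2 at depth 4
  add 109.68.0.0/16 -> H0 at depth 16
  lookup 64.4.201.105: bits 01 walk d0:-→d1:-→d2:H5 -> H5
  add 109.68.146.0/23 -> H5 at depth 23
  add 109.68.146.0/24 -> H4 at depth 24
  add 109.64.0.0/10 -> H1 at depth 10
  - 109.68.146.0/23 clear@23
  add 109.68.0.0/16 -> H1 at depth 16
  add 109.68.128.0/19 -> H4 at depth 19
  lookup 109.68.147.53: bits 01101101010001001001001 walk d0:-→d1:-→d2:H5→d3:-→d4:-→d5:-→d6:-→d7:-→d8:-→d9:-→d10:H1→d11:-→d12:-→d13:-→d14:-→d15:-→d16:H1→d17:-→d18:-→d19:H4→d20:H1→d21:-→d22:-→d23:- -> H1
  add 0.19.249.0/24 -> H3 at depth 24
  add 109.68.144.0/20 -> H5 at depth 20
  add 0.19.240.0/20 -> H1 at depth 20
  add 0.0.0.0/0 -> H2 at depth 0
  add 109.68.146.0/28 -> H4 at depth 28
  add 0.16.0.0/12 -> H3 at depth 12
  lookup 109.68.146.0: bits 0110110101000100100100100000 walk d0:H2→d1:-→d2:H5→d3:-→d4:-→d5:-→d6:-→d7:-→d8:-→d9:-→d10:H1→d11:-→d12:-→d13:-→d14:-→d15:-→d16:H1→d17:-→d18:-→d19:H4→d20:H5→d21:-→d22:-→d23:-→d24:H4→d25:-→d26:-→d27:-→d28:H4 -> H4
  lookup 109.68.146.17: bits 011011010100010010010010000 walk d0:H2→d1:-→d2:H5→d3:-→d4:-→d5:-→d6:-→d7:-→d8:-→d9:-→d10:H1→d11:-→d12:-→d13:-→d14:-→d15:-→d16:H1→d17:-→d18:-→d19:H4→d20:H5→d21:-→d22:-→d23:-→d24:H4→d25:-→d26:-→d27:- -> H4
  add 0.16.0.0/12 -> H0 at depth 12
  add 109.68.146.0/24 -> H4 at depth 24
  - 109.68.144.0/20 clear@20
  add 109.0.0.0/9 -> H5 at depth 9
  lookup 0.19.249.1: bits 000000000001001111111001 walk d0:H2→d1:-→d2:-→d3:-→d4:H2→d5:-→d6:-→d7:-→d8:-→d9:-→d10:-→d11:-→d12:H0→d13:-→d14:-→d15:-→d16:-→d17:-→d18:-→d19:-→d20:H1→d21:-→d22:-→d23:-→d24:H3 -> H3

== LOOKUPS ==
["H5","H5","H1","H4","H4","H3"]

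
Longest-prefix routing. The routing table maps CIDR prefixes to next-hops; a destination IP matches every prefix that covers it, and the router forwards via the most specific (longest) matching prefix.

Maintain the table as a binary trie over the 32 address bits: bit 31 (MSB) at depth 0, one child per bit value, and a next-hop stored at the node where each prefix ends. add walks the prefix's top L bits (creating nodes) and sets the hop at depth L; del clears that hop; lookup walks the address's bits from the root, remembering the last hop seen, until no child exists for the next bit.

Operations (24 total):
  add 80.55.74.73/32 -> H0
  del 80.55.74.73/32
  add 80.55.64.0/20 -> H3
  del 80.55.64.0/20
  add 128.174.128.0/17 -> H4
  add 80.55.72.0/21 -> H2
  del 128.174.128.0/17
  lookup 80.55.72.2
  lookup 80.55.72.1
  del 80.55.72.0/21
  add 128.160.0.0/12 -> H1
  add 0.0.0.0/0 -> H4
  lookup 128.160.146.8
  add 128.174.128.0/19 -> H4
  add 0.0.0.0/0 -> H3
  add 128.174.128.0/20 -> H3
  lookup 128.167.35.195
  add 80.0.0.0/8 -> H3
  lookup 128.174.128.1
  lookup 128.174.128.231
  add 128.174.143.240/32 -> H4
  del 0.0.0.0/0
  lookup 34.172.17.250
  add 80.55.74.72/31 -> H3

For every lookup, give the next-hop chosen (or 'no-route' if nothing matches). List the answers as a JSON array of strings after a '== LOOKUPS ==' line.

Trace:
  add 80.55.74.73/32 -> H0 at depth 32
  - 80.55.74.73/32 clear@32
  add 80.55.64.0/20 -> H3 at depth 20
  - 80.55.64.0/20 clear@20
  add 128.174.128.0/17 -> H4 at depth 17
  add 80.55.72.0/21 -> H2 at depth 21
  - 128.174.128.0/17 clear@17
  ? 80.55.72.2  path d0:-→d1:-→d2:-→d3:-→d4:-→d5:-→d6:-→d7:-→d8:-→d9:-→d10:-→d11:-→d12:-→d13:-→d14:-→d15:-→d16:-→d17:-→d18:-→d19:-→d20:-→d21:H2→d22:-  best=H2
  ? 80.55.72.1  path d0:-→d1:-→d2:-→d3:-→d4:-→d5:-→d6:-→d7:-→d8:-→d9:-→d10:-→d11:-→d12:-→d13:-→d14:-→d15:-→d16:-→d17:-→d18:-→d19:-→d20:-→d21:H2→d22:-  best=H2
  - 80.55.72.0/21 clear@21
  add 128.160.0.0/12 -> H1 at depth 12
  add 0.0.0.0/0 -> H4 at depth 0
  ? 128.160.146.8  path d0:H4→d1:-→d2:-→d3:-→d4:-→d5:-→d6:-→d7:-→d8:-→d9:-→d10:-→d11:-→d12:H1  best=H1
  add 128.174.128.0/19 -> H4 at depth 19
  add 0.0.0.0/0 -> H3 at depth 0
  add 128.174.128.0/20 -> H3 at depth 20
  ? 128.167.35.195  path d0:H3→d1:-→d2:-→d3:-→d4:-→d5:-→d6:-→d7:-→d8:-→d9:-→d10:-→d11:-→d12:H1  best=H1
  add 80.0.0.0/8 -> H3 at depth 8
  ? 128.174.128.1  path d0:H3→d1:-→d2:-→d3:-→d4:-→d5:-→d6:-→d7:-→d8:-→d9:-→d10:-→d11:-→d12:H1→d13:-→d14:-→d15:-→d16:-→d17:-→d18:-→d19:H4→d20:H3  best=H3
  ? 128.174.128.231  path d0:H3→d1:-→d2:-→d3:-→d4:-→d5:-→d6:-→d7:-→d8:-→d9:-→d10:-→d11:-→d12:H1→d13:-→d14:-→d15:-→d16:-→d17:-→d18:-→d19:H4→d20:H3  best=H3
  add 128.174.143.240/32 -> H4 at depth 32
  - 0.0.0.0/0 clear@0
  ? 34.172.17.250  path d0:-→d1:-  best=no-route
  add 80.55.74.72/31 -> H3 at depth 31

== LOOKUPS ==
["H2","H2","H1","H1","H3","H3","no-route"]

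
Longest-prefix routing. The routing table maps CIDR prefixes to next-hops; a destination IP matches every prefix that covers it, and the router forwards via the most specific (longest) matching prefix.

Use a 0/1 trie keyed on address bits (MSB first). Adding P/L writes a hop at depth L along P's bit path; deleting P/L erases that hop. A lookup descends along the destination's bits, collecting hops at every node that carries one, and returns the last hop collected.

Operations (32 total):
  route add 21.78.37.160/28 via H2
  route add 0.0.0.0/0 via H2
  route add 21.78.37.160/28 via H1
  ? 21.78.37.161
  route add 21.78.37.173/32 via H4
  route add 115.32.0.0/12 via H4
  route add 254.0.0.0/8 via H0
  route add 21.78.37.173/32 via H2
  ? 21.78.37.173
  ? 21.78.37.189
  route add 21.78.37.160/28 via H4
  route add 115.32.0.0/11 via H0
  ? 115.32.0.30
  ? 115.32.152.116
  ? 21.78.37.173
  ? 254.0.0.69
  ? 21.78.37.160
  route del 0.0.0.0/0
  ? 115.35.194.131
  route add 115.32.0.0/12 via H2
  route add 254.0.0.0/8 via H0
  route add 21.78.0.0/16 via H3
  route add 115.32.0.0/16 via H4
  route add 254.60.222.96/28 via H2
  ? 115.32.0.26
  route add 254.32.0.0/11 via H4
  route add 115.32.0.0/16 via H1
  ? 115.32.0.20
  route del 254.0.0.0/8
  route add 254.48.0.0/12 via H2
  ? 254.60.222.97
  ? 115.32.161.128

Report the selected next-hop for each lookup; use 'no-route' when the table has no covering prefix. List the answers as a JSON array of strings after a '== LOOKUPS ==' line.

Apply in order:
  + 21.78.37.160/28 (H2) depth=28
  + 0.0.0.0/0 (H2) depth=0
  + 21.78.37.160/28 (H1) depth=28
  Q 21.78.37.161: descend 0001010101001110001001011010 ; hops seen [H2,H1] ; pick H1
  + 21.78.37.173/32 (H4) depth=32
  + 115.32.0.0/12 (H4) depth=12
  + 254.0.0.0/8 (H0) depth=8
  + 21.78.37.173/32 (H2) depth=32
  Q 21.78.37.173: descend 00010101010011100010010110101101 ; hops seen [H2,H1,H2] ; pick H2
  Q 21.78.37.189: descend 000101010100111000100101101 ; hops seen [H2] ; pick H2
  + 21.78.37.160/28 (H4) depth=28
  + 115.32.0.0/11 (H0) depth=11
  Q 115.32.0.30: descend 011100110010 ; hops seen [H2,H0,H4] ; pick H4
  Q 115.32.152.116: descend 011100110010 ; hops seen [H2,H0,H4] ; pick H4
  Q 21.78.37.173: descend 00010101010011100010010110101101 ; hops seen [H2,H4,H2] ; pick H2
  Q 254.0.0.69: descend 11111110 ; hops seen [H2,H0] ; pick H0
  Q 21.78.37.160: descend 0001010101001110001001011010 ; hops seen [H2,H4] ; pick H4
  - 0.0.0.0/0 clear@0
  Q 115.35.194.131: descend 011100110010 ; hops seen [H0,H4] ; pick H4
  + 115.32.0.0/12 (H2) depth=12
  + 254.0.0.0/8 (H0) depth=8
  + 21.78.0.0/16 (H3) depth=16
  + 115.32.0.0/16 (H4) depth=16
  + 254.60.222.96/28 (H2) depth=28
  Q 115.32.0.26: descend 0111001100100000 ; hops seen [H0,H2,H4] ; pick H4
  + 254.32.0.0/11 (H4) depth=11
  + 115.32.0.0/16 (H1) depth=16
  Q 115.32.0.20: descend 0111001100100000 ; hops seen [H0,H2,H1] ; pick H1
  - 254.0.0.0/8 clear@8
  + 254.48.0.0/12 (H2) depth=12
  Q 254.60.222.97: descend 1111111000111100110111100110 ; hops seen [H4,H2,H2] ; pick H2
  Q 115.32.161.128: descend 0111001100100000 ; hops seen [H0,H2,H1] ; pick H1

== LOOKUPS ==
["H1","H2","H2","H4","H4","H2","H0","H4","H4","H4","H1","H2","H1"]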